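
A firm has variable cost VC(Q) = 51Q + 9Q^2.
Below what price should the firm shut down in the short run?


AVC(Q) = VC(Q)/Q = 51 + 9Q
AVC is increasing in Q, so minimum AVC is at Q -> 0+.
Min AVC = 51
The firm should shut down if P < 51.

51


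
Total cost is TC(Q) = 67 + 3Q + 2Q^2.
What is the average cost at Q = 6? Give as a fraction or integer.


TC(6) = 67 + 3*6 + 2*6^2
TC(6) = 67 + 18 + 72 = 157
AC = TC/Q = 157/6 = 157/6

157/6


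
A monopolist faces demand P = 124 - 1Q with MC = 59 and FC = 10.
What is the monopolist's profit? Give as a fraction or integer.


MR = MC: 124 - 2Q = 59
Q* = 65/2
P* = 124 - 1*65/2 = 183/2
Profit = (P* - MC)*Q* - FC
= (183/2 - 59)*65/2 - 10
= 65/2*65/2 - 10
= 4225/4 - 10 = 4185/4

4185/4


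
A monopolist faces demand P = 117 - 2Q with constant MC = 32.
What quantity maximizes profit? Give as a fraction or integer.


TR = P*Q = (117 - 2Q)Q = 117Q - 2Q^2
MR = dTR/dQ = 117 - 4Q
Set MR = MC:
117 - 4Q = 32
85 = 4Q
Q* = 85/4 = 85/4

85/4


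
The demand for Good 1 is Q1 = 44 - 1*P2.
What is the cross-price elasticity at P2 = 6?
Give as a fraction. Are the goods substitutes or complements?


dQ1/dP2 = -1
At P2 = 6: Q1 = 44 - 1*6 = 38
Exy = (dQ1/dP2)(P2/Q1) = -1 * 6 / 38 = -3/19
Since Exy < 0, the goods are complements.

-3/19 (complements)


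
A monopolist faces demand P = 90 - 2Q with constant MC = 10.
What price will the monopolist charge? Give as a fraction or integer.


MR = 90 - 4Q
Set MR = MC: 90 - 4Q = 10
Q* = 20
Substitute into demand:
P* = 90 - 2*20 = 50

50


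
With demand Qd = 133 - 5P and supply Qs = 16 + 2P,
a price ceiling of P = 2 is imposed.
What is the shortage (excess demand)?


At P = 2:
Qd = 133 - 5*2 = 123
Qs = 16 + 2*2 = 20
Shortage = Qd - Qs = 123 - 20 = 103

103


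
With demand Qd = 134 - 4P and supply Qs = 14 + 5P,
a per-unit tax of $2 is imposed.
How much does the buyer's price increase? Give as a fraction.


With a per-unit tax, the buyer's price increase depends on relative slopes.
Supply slope: d = 5, Demand slope: b = 4
Buyer's price increase = d * tax / (b + d)
= 5 * 2 / (4 + 5)
= 10 / 9 = 10/9

10/9


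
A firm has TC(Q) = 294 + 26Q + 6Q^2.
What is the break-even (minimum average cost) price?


AC(Q) = 294/Q + 26 + 6Q
To minimize: dAC/dQ = -294/Q^2 + 6 = 0
Q^2 = 294/6 = 49
Q* = 7
Min AC = 294/7 + 26 + 6*7
Min AC = 42 + 26 + 42 = 110

110


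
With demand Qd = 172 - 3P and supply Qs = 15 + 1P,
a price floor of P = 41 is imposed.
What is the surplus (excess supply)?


At P = 41:
Qd = 172 - 3*41 = 49
Qs = 15 + 1*41 = 56
Surplus = Qs - Qd = 56 - 49 = 7

7


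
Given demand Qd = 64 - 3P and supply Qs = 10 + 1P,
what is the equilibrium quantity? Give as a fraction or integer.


First find equilibrium price:
64 - 3P = 10 + 1P
P* = 54/4 = 27/2
Then substitute into demand:
Q* = 64 - 3 * 27/2 = 47/2

47/2


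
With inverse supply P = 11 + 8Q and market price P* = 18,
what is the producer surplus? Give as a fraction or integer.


Minimum supply price (at Q=0): P_min = 11
Quantity supplied at P* = 18:
Q* = (18 - 11)/8 = 7/8
PS = (1/2) * Q* * (P* - P_min)
PS = (1/2) * 7/8 * (18 - 11)
PS = (1/2) * 7/8 * 7 = 49/16

49/16


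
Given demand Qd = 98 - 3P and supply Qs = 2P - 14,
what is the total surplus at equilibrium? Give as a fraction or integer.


Find equilibrium: 98 - 3P = 2P - 14
98 + 14 = 5P
P* = 112/5 = 112/5
Q* = 2*112/5 - 14 = 154/5
Inverse demand: P = 98/3 - Q/3, so P_max = 98/3
Inverse supply: P = 7 + Q/2, so P_min = 7
CS = (1/2) * 154/5 * (98/3 - 112/5) = 11858/75
PS = (1/2) * 154/5 * (112/5 - 7) = 5929/25
TS = CS + PS = 11858/75 + 5929/25 = 5929/15

5929/15


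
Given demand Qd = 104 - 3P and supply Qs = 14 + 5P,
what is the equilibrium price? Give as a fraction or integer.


At equilibrium, Qd = Qs.
104 - 3P = 14 + 5P
104 - 14 = 3P + 5P
90 = 8P
P* = 90/8 = 45/4

45/4


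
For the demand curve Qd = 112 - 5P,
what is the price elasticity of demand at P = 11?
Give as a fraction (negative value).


dQ/dP = -5
At P = 11: Q = 112 - 5*11 = 57
E = (dQ/dP)(P/Q) = (-5)(11/57) = -55/57

-55/57


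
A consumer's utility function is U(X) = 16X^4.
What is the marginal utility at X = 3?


MU = dU/dX = 16*4*X^(4-1)
MU = 64*X^3
At X = 3:
MU = 64 * 3^3
MU = 64 * 27 = 1728

1728


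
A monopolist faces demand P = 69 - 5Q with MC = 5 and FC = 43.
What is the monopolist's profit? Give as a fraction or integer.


MR = MC: 69 - 10Q = 5
Q* = 32/5
P* = 69 - 5*32/5 = 37
Profit = (P* - MC)*Q* - FC
= (37 - 5)*32/5 - 43
= 32*32/5 - 43
= 1024/5 - 43 = 809/5

809/5


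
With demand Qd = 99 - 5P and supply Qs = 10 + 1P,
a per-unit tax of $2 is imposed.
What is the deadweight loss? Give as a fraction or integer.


Pre-tax equilibrium quantity: Q* = 149/6
Post-tax equilibrium quantity: Q_tax = 139/6
Reduction in quantity: Q* - Q_tax = 5/3
DWL = (1/2) * tax * (Q* - Q_tax)
DWL = (1/2) * 2 * 5/3 = 5/3

5/3


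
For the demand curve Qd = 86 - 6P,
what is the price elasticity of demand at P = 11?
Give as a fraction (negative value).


dQ/dP = -6
At P = 11: Q = 86 - 6*11 = 20
E = (dQ/dP)(P/Q) = (-6)(11/20) = -33/10

-33/10


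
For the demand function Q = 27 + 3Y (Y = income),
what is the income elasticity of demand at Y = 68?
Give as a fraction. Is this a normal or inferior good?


dQ/dY = 3
At Y = 68: Q = 27 + 3*68 = 231
Ey = (dQ/dY)(Y/Q) = 3 * 68 / 231 = 68/77
Since Ey > 0, this is a normal good.

68/77 (normal good)


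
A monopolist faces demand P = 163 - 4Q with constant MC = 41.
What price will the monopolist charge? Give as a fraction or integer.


MR = 163 - 8Q
Set MR = MC: 163 - 8Q = 41
Q* = 61/4
Substitute into demand:
P* = 163 - 4*61/4 = 102

102


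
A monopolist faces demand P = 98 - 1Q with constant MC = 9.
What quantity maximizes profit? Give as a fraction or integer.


TR = P*Q = (98 - 1Q)Q = 98Q - 1Q^2
MR = dTR/dQ = 98 - 2Q
Set MR = MC:
98 - 2Q = 9
89 = 2Q
Q* = 89/2 = 89/2

89/2


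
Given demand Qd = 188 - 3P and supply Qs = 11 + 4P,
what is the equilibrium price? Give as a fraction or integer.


At equilibrium, Qd = Qs.
188 - 3P = 11 + 4P
188 - 11 = 3P + 4P
177 = 7P
P* = 177/7 = 177/7

177/7


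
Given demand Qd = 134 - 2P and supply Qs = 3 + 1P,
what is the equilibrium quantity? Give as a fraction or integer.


First find equilibrium price:
134 - 2P = 3 + 1P
P* = 131/3 = 131/3
Then substitute into demand:
Q* = 134 - 2 * 131/3 = 140/3

140/3


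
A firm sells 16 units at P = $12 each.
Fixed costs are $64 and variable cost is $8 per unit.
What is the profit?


Total Revenue = P * Q = 12 * 16 = $192
Total Cost = FC + VC*Q = 64 + 8*16 = $192
Profit = TR - TC = 192 - 192 = $0

$0


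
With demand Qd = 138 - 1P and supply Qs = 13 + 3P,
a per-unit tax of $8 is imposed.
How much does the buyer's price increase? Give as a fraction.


With a per-unit tax, the buyer's price increase depends on relative slopes.
Supply slope: d = 3, Demand slope: b = 1
Buyer's price increase = d * tax / (b + d)
= 3 * 8 / (1 + 3)
= 24 / 4 = 6

6


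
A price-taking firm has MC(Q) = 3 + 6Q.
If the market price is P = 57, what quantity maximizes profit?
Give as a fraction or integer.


In perfect competition, profit is maximized where P = MC.
57 = 3 + 6Q
54 = 6Q
Q* = 54/6 = 9

9


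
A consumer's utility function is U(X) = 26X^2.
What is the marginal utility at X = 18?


MU = dU/dX = 26*2*X^(2-1)
MU = 52*X^1
At X = 18:
MU = 52 * 18^1
MU = 52 * 18 = 936

936


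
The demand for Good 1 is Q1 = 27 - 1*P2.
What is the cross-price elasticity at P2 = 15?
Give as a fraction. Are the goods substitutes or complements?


dQ1/dP2 = -1
At P2 = 15: Q1 = 27 - 1*15 = 12
Exy = (dQ1/dP2)(P2/Q1) = -1 * 15 / 12 = -5/4
Since Exy < 0, the goods are complements.

-5/4 (complements)


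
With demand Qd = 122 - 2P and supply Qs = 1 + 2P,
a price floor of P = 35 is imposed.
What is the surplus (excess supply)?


At P = 35:
Qd = 122 - 2*35 = 52
Qs = 1 + 2*35 = 71
Surplus = Qs - Qd = 71 - 52 = 19

19


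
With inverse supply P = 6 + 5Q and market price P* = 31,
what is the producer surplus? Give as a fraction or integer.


Minimum supply price (at Q=0): P_min = 6
Quantity supplied at P* = 31:
Q* = (31 - 6)/5 = 5
PS = (1/2) * Q* * (P* - P_min)
PS = (1/2) * 5 * (31 - 6)
PS = (1/2) * 5 * 25 = 125/2

125/2


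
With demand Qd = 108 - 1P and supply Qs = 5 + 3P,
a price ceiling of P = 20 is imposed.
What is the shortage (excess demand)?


At P = 20:
Qd = 108 - 1*20 = 88
Qs = 5 + 3*20 = 65
Shortage = Qd - Qs = 88 - 65 = 23

23


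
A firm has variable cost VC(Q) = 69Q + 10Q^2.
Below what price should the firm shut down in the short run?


AVC(Q) = VC(Q)/Q = 69 + 10Q
AVC is increasing in Q, so minimum AVC is at Q -> 0+.
Min AVC = 69
The firm should shut down if P < 69.

69


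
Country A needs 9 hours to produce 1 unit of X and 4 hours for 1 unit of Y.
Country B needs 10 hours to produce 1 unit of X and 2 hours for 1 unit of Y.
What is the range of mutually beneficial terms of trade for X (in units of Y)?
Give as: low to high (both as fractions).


Opportunity cost of X for Country A = hours_X / hours_Y = 9/4 = 9/4 units of Y
Opportunity cost of X for Country B = hours_X / hours_Y = 10/2 = 5 units of Y
Terms of trade must be between the two opportunity costs.
Range: 9/4 to 5

9/4 to 5


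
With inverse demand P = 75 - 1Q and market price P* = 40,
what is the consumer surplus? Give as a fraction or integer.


Maximum willingness to pay (at Q=0): P_max = 75
Quantity demanded at P* = 40:
Q* = (75 - 40)/1 = 35
CS = (1/2) * Q* * (P_max - P*)
CS = (1/2) * 35 * (75 - 40)
CS = (1/2) * 35 * 35 = 1225/2

1225/2


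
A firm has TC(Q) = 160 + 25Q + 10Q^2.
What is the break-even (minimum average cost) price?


AC(Q) = 160/Q + 25 + 10Q
To minimize: dAC/dQ = -160/Q^2 + 10 = 0
Q^2 = 160/10 = 16
Q* = 4
Min AC = 160/4 + 25 + 10*4
Min AC = 40 + 25 + 40 = 105

105


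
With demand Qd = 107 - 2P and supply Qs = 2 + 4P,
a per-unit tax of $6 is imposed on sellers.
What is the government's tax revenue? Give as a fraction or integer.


With tax on sellers, new supply: Qs' = 2 + 4(P - 6)
= 4P - 22
New equilibrium quantity:
Q_new = 64
Tax revenue = tax * Q_new = 6 * 64 = 384

384


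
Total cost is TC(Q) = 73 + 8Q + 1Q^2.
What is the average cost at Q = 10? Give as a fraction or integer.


TC(10) = 73 + 8*10 + 1*10^2
TC(10) = 73 + 80 + 100 = 253
AC = TC/Q = 253/10 = 253/10

253/10


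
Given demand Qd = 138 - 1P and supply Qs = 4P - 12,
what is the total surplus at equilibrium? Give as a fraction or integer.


Find equilibrium: 138 - 1P = 4P - 12
138 + 12 = 5P
P* = 150/5 = 30
Q* = 4*30 - 12 = 108
Inverse demand: P = 138 - Q/1, so P_max = 138
Inverse supply: P = 3 + Q/4, so P_min = 3
CS = (1/2) * 108 * (138 - 30) = 5832
PS = (1/2) * 108 * (30 - 3) = 1458
TS = CS + PS = 5832 + 1458 = 7290

7290


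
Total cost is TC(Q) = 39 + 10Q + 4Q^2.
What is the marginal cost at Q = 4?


MC = dTC/dQ = 10 + 2*4*Q
At Q = 4:
MC = 10 + 8*4
MC = 10 + 32 = 42

42


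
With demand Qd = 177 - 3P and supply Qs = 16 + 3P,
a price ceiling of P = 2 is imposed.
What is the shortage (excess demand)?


At P = 2:
Qd = 177 - 3*2 = 171
Qs = 16 + 3*2 = 22
Shortage = Qd - Qs = 171 - 22 = 149

149


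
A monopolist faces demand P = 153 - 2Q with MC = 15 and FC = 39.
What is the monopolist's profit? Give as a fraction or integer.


MR = MC: 153 - 4Q = 15
Q* = 69/2
P* = 153 - 2*69/2 = 84
Profit = (P* - MC)*Q* - FC
= (84 - 15)*69/2 - 39
= 69*69/2 - 39
= 4761/2 - 39 = 4683/2

4683/2


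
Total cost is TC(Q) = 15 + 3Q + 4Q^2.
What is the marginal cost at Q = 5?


MC = dTC/dQ = 3 + 2*4*Q
At Q = 5:
MC = 3 + 8*5
MC = 3 + 40 = 43

43


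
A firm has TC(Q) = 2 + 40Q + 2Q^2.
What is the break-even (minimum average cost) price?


AC(Q) = 2/Q + 40 + 2Q
To minimize: dAC/dQ = -2/Q^2 + 2 = 0
Q^2 = 2/2 = 1
Q* = 1
Min AC = 2/1 + 40 + 2*1
Min AC = 2 + 40 + 2 = 44

44


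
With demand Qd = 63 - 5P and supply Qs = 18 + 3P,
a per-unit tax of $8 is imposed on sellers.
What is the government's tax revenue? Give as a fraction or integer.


With tax on sellers, new supply: Qs' = 18 + 3(P - 8)
= 3P - 6
New equilibrium quantity:
Q_new = 159/8
Tax revenue = tax * Q_new = 8 * 159/8 = 159

159


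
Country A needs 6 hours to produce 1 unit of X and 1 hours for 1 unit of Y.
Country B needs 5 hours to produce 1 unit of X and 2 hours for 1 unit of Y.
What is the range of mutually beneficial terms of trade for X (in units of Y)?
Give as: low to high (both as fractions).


Opportunity cost of X for Country A = hours_X / hours_Y = 6/1 = 6 units of Y
Opportunity cost of X for Country B = hours_X / hours_Y = 5/2 = 5/2 units of Y
Terms of trade must be between the two opportunity costs.
Range: 5/2 to 6

5/2 to 6


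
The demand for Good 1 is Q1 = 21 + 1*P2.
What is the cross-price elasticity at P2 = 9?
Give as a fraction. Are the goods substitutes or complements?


dQ1/dP2 = 1
At P2 = 9: Q1 = 21 + 1*9 = 30
Exy = (dQ1/dP2)(P2/Q1) = 1 * 9 / 30 = 3/10
Since Exy > 0, the goods are substitutes.

3/10 (substitutes)


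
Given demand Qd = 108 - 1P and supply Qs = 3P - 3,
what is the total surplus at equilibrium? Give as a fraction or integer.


Find equilibrium: 108 - 1P = 3P - 3
108 + 3 = 4P
P* = 111/4 = 111/4
Q* = 3*111/4 - 3 = 321/4
Inverse demand: P = 108 - Q/1, so P_max = 108
Inverse supply: P = 1 + Q/3, so P_min = 1
CS = (1/2) * 321/4 * (108 - 111/4) = 103041/32
PS = (1/2) * 321/4 * (111/4 - 1) = 34347/32
TS = CS + PS = 103041/32 + 34347/32 = 34347/8

34347/8


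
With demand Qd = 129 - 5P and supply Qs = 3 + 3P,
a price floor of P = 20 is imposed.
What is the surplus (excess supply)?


At P = 20:
Qd = 129 - 5*20 = 29
Qs = 3 + 3*20 = 63
Surplus = Qs - Qd = 63 - 29 = 34

34


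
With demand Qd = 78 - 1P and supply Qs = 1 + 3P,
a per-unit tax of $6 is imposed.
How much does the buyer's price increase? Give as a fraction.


With a per-unit tax, the buyer's price increase depends on relative slopes.
Supply slope: d = 3, Demand slope: b = 1
Buyer's price increase = d * tax / (b + d)
= 3 * 6 / (1 + 3)
= 18 / 4 = 9/2

9/2


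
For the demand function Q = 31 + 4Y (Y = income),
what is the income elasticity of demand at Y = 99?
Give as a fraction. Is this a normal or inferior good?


dQ/dY = 4
At Y = 99: Q = 31 + 4*99 = 427
Ey = (dQ/dY)(Y/Q) = 4 * 99 / 427 = 396/427
Since Ey > 0, this is a normal good.

396/427 (normal good)


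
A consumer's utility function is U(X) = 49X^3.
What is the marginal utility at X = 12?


MU = dU/dX = 49*3*X^(3-1)
MU = 147*X^2
At X = 12:
MU = 147 * 12^2
MU = 147 * 144 = 21168

21168


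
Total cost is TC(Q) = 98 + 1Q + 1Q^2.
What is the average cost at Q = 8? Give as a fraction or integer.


TC(8) = 98 + 1*8 + 1*8^2
TC(8) = 98 + 8 + 64 = 170
AC = TC/Q = 170/8 = 85/4

85/4


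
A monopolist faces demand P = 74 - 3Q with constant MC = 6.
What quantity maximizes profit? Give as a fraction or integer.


TR = P*Q = (74 - 3Q)Q = 74Q - 3Q^2
MR = dTR/dQ = 74 - 6Q
Set MR = MC:
74 - 6Q = 6
68 = 6Q
Q* = 68/6 = 34/3

34/3


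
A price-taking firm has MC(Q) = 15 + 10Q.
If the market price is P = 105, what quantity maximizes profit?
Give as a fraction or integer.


In perfect competition, profit is maximized where P = MC.
105 = 15 + 10Q
90 = 10Q
Q* = 90/10 = 9

9


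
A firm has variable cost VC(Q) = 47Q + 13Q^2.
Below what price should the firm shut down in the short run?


AVC(Q) = VC(Q)/Q = 47 + 13Q
AVC is increasing in Q, so minimum AVC is at Q -> 0+.
Min AVC = 47
The firm should shut down if P < 47.

47


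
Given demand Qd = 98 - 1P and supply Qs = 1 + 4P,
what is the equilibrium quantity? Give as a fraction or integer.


First find equilibrium price:
98 - 1P = 1 + 4P
P* = 97/5 = 97/5
Then substitute into demand:
Q* = 98 - 1 * 97/5 = 393/5

393/5


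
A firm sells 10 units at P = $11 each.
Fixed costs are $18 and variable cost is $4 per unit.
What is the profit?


Total Revenue = P * Q = 11 * 10 = $110
Total Cost = FC + VC*Q = 18 + 4*10 = $58
Profit = TR - TC = 110 - 58 = $52

$52


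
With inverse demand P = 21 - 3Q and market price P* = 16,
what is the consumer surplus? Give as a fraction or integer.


Maximum willingness to pay (at Q=0): P_max = 21
Quantity demanded at P* = 16:
Q* = (21 - 16)/3 = 5/3
CS = (1/2) * Q* * (P_max - P*)
CS = (1/2) * 5/3 * (21 - 16)
CS = (1/2) * 5/3 * 5 = 25/6

25/6


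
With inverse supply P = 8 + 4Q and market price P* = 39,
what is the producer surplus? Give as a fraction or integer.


Minimum supply price (at Q=0): P_min = 8
Quantity supplied at P* = 39:
Q* = (39 - 8)/4 = 31/4
PS = (1/2) * Q* * (P* - P_min)
PS = (1/2) * 31/4 * (39 - 8)
PS = (1/2) * 31/4 * 31 = 961/8

961/8


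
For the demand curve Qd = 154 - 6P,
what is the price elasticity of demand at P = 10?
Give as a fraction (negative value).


dQ/dP = -6
At P = 10: Q = 154 - 6*10 = 94
E = (dQ/dP)(P/Q) = (-6)(10/94) = -30/47

-30/47


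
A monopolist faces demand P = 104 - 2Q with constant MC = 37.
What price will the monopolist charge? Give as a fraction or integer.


MR = 104 - 4Q
Set MR = MC: 104 - 4Q = 37
Q* = 67/4
Substitute into demand:
P* = 104 - 2*67/4 = 141/2

141/2


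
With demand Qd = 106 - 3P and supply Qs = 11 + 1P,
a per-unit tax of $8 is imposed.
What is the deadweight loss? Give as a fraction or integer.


Pre-tax equilibrium quantity: Q* = 139/4
Post-tax equilibrium quantity: Q_tax = 115/4
Reduction in quantity: Q* - Q_tax = 6
DWL = (1/2) * tax * (Q* - Q_tax)
DWL = (1/2) * 8 * 6 = 24

24


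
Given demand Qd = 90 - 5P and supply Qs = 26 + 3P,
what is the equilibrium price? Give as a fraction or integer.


At equilibrium, Qd = Qs.
90 - 5P = 26 + 3P
90 - 26 = 5P + 3P
64 = 8P
P* = 64/8 = 8

8


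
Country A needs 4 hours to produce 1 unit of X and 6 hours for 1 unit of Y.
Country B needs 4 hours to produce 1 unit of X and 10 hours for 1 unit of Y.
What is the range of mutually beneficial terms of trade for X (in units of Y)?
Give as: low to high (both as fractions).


Opportunity cost of X for Country A = hours_X / hours_Y = 4/6 = 2/3 units of Y
Opportunity cost of X for Country B = hours_X / hours_Y = 4/10 = 2/5 units of Y
Terms of trade must be between the two opportunity costs.
Range: 2/5 to 2/3

2/5 to 2/3


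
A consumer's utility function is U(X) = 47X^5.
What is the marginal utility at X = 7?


MU = dU/dX = 47*5*X^(5-1)
MU = 235*X^4
At X = 7:
MU = 235 * 7^4
MU = 235 * 2401 = 564235

564235


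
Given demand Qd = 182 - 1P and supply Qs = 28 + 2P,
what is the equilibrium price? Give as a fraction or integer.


At equilibrium, Qd = Qs.
182 - 1P = 28 + 2P
182 - 28 = 1P + 2P
154 = 3P
P* = 154/3 = 154/3

154/3


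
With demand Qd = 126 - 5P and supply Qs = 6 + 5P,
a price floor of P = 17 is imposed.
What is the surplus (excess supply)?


At P = 17:
Qd = 126 - 5*17 = 41
Qs = 6 + 5*17 = 91
Surplus = Qs - Qd = 91 - 41 = 50

50


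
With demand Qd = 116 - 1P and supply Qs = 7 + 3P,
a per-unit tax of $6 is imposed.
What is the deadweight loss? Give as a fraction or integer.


Pre-tax equilibrium quantity: Q* = 355/4
Post-tax equilibrium quantity: Q_tax = 337/4
Reduction in quantity: Q* - Q_tax = 9/2
DWL = (1/2) * tax * (Q* - Q_tax)
DWL = (1/2) * 6 * 9/2 = 27/2

27/2


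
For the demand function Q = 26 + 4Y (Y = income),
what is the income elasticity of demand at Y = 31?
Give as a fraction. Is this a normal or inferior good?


dQ/dY = 4
At Y = 31: Q = 26 + 4*31 = 150
Ey = (dQ/dY)(Y/Q) = 4 * 31 / 150 = 62/75
Since Ey > 0, this is a normal good.

62/75 (normal good)


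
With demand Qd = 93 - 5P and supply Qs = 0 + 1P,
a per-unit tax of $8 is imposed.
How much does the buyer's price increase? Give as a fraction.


With a per-unit tax, the buyer's price increase depends on relative slopes.
Supply slope: d = 1, Demand slope: b = 5
Buyer's price increase = d * tax / (b + d)
= 1 * 8 / (5 + 1)
= 8 / 6 = 4/3

4/3


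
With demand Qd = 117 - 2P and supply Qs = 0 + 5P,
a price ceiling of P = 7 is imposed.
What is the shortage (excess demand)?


At P = 7:
Qd = 117 - 2*7 = 103
Qs = 0 + 5*7 = 35
Shortage = Qd - Qs = 103 - 35 = 68

68


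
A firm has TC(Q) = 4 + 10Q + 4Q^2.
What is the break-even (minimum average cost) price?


AC(Q) = 4/Q + 10 + 4Q
To minimize: dAC/dQ = -4/Q^2 + 4 = 0
Q^2 = 4/4 = 1
Q* = 1
Min AC = 4/1 + 10 + 4*1
Min AC = 4 + 10 + 4 = 18

18


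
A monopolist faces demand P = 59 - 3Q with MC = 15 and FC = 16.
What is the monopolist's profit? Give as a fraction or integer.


MR = MC: 59 - 6Q = 15
Q* = 22/3
P* = 59 - 3*22/3 = 37
Profit = (P* - MC)*Q* - FC
= (37 - 15)*22/3 - 16
= 22*22/3 - 16
= 484/3 - 16 = 436/3

436/3


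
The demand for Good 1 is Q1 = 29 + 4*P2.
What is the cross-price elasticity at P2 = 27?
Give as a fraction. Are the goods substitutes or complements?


dQ1/dP2 = 4
At P2 = 27: Q1 = 29 + 4*27 = 137
Exy = (dQ1/dP2)(P2/Q1) = 4 * 27 / 137 = 108/137
Since Exy > 0, the goods are substitutes.

108/137 (substitutes)


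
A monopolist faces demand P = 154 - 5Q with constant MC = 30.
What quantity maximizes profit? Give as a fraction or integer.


TR = P*Q = (154 - 5Q)Q = 154Q - 5Q^2
MR = dTR/dQ = 154 - 10Q
Set MR = MC:
154 - 10Q = 30
124 = 10Q
Q* = 124/10 = 62/5

62/5


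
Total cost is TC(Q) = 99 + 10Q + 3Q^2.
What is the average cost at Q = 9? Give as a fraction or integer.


TC(9) = 99 + 10*9 + 3*9^2
TC(9) = 99 + 90 + 243 = 432
AC = TC/Q = 432/9 = 48

48


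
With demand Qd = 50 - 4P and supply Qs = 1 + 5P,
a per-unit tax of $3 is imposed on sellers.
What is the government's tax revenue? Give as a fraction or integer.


With tax on sellers, new supply: Qs' = 1 + 5(P - 3)
= 5P - 14
New equilibrium quantity:
Q_new = 194/9
Tax revenue = tax * Q_new = 3 * 194/9 = 194/3

194/3


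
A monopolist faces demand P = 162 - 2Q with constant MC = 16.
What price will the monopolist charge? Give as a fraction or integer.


MR = 162 - 4Q
Set MR = MC: 162 - 4Q = 16
Q* = 73/2
Substitute into demand:
P* = 162 - 2*73/2 = 89

89


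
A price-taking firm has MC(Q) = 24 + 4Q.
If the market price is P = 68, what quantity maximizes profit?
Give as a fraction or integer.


In perfect competition, profit is maximized where P = MC.
68 = 24 + 4Q
44 = 4Q
Q* = 44/4 = 11

11


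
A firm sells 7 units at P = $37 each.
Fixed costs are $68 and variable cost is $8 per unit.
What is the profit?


Total Revenue = P * Q = 37 * 7 = $259
Total Cost = FC + VC*Q = 68 + 8*7 = $124
Profit = TR - TC = 259 - 124 = $135

$135


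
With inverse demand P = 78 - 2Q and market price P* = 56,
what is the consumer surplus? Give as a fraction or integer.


Maximum willingness to pay (at Q=0): P_max = 78
Quantity demanded at P* = 56:
Q* = (78 - 56)/2 = 11
CS = (1/2) * Q* * (P_max - P*)
CS = (1/2) * 11 * (78 - 56)
CS = (1/2) * 11 * 22 = 121

121


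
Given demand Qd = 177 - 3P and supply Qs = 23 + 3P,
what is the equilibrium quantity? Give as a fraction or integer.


First find equilibrium price:
177 - 3P = 23 + 3P
P* = 154/6 = 77/3
Then substitute into demand:
Q* = 177 - 3 * 77/3 = 100

100


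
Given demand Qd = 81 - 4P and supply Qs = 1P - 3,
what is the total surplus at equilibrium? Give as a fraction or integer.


Find equilibrium: 81 - 4P = 1P - 3
81 + 3 = 5P
P* = 84/5 = 84/5
Q* = 1*84/5 - 3 = 69/5
Inverse demand: P = 81/4 - Q/4, so P_max = 81/4
Inverse supply: P = 3 + Q/1, so P_min = 3
CS = (1/2) * 69/5 * (81/4 - 84/5) = 4761/200
PS = (1/2) * 69/5 * (84/5 - 3) = 4761/50
TS = CS + PS = 4761/200 + 4761/50 = 4761/40

4761/40


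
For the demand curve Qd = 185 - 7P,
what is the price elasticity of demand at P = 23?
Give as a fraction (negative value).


dQ/dP = -7
At P = 23: Q = 185 - 7*23 = 24
E = (dQ/dP)(P/Q) = (-7)(23/24) = -161/24

-161/24


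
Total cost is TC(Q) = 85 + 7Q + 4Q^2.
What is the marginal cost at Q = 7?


MC = dTC/dQ = 7 + 2*4*Q
At Q = 7:
MC = 7 + 8*7
MC = 7 + 56 = 63

63


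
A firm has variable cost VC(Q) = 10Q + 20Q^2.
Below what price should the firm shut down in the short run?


AVC(Q) = VC(Q)/Q = 10 + 20Q
AVC is increasing in Q, so minimum AVC is at Q -> 0+.
Min AVC = 10
The firm should shut down if P < 10.

10


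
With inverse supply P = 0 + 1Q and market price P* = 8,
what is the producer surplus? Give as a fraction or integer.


Minimum supply price (at Q=0): P_min = 0
Quantity supplied at P* = 8:
Q* = (8 - 0)/1 = 8
PS = (1/2) * Q* * (P* - P_min)
PS = (1/2) * 8 * (8 - 0)
PS = (1/2) * 8 * 8 = 32

32


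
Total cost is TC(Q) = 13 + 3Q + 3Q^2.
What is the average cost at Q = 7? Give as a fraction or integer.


TC(7) = 13 + 3*7 + 3*7^2
TC(7) = 13 + 21 + 147 = 181
AC = TC/Q = 181/7 = 181/7

181/7


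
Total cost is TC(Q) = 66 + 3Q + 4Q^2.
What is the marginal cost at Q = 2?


MC = dTC/dQ = 3 + 2*4*Q
At Q = 2:
MC = 3 + 8*2
MC = 3 + 16 = 19

19


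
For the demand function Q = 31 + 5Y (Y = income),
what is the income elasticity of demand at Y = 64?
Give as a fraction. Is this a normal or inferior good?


dQ/dY = 5
At Y = 64: Q = 31 + 5*64 = 351
Ey = (dQ/dY)(Y/Q) = 5 * 64 / 351 = 320/351
Since Ey > 0, this is a normal good.

320/351 (normal good)


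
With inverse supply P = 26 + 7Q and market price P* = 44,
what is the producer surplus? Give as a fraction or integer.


Minimum supply price (at Q=0): P_min = 26
Quantity supplied at P* = 44:
Q* = (44 - 26)/7 = 18/7
PS = (1/2) * Q* * (P* - P_min)
PS = (1/2) * 18/7 * (44 - 26)
PS = (1/2) * 18/7 * 18 = 162/7

162/7


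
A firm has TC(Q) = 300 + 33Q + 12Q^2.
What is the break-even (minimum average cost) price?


AC(Q) = 300/Q + 33 + 12Q
To minimize: dAC/dQ = -300/Q^2 + 12 = 0
Q^2 = 300/12 = 25
Q* = 5
Min AC = 300/5 + 33 + 12*5
Min AC = 60 + 33 + 60 = 153

153


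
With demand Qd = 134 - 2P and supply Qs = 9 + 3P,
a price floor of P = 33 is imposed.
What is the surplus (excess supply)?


At P = 33:
Qd = 134 - 2*33 = 68
Qs = 9 + 3*33 = 108
Surplus = Qs - Qd = 108 - 68 = 40

40


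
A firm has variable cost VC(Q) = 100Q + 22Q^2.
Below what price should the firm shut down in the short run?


AVC(Q) = VC(Q)/Q = 100 + 22Q
AVC is increasing in Q, so minimum AVC is at Q -> 0+.
Min AVC = 100
The firm should shut down if P < 100.

100


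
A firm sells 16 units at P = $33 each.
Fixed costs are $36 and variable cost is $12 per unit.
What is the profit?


Total Revenue = P * Q = 33 * 16 = $528
Total Cost = FC + VC*Q = 36 + 12*16 = $228
Profit = TR - TC = 528 - 228 = $300

$300


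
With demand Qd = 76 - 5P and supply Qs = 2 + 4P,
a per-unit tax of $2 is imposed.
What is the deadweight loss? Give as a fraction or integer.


Pre-tax equilibrium quantity: Q* = 314/9
Post-tax equilibrium quantity: Q_tax = 274/9
Reduction in quantity: Q* - Q_tax = 40/9
DWL = (1/2) * tax * (Q* - Q_tax)
DWL = (1/2) * 2 * 40/9 = 40/9

40/9


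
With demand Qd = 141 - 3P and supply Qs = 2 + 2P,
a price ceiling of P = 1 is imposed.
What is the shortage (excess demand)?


At P = 1:
Qd = 141 - 3*1 = 138
Qs = 2 + 2*1 = 4
Shortage = Qd - Qs = 138 - 4 = 134

134


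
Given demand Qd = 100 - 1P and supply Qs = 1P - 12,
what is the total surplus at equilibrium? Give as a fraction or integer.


Find equilibrium: 100 - 1P = 1P - 12
100 + 12 = 2P
P* = 112/2 = 56
Q* = 1*56 - 12 = 44
Inverse demand: P = 100 - Q/1, so P_max = 100
Inverse supply: P = 12 + Q/1, so P_min = 12
CS = (1/2) * 44 * (100 - 56) = 968
PS = (1/2) * 44 * (56 - 12) = 968
TS = CS + PS = 968 + 968 = 1936

1936


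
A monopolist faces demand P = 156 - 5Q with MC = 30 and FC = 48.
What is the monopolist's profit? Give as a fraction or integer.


MR = MC: 156 - 10Q = 30
Q* = 63/5
P* = 156 - 5*63/5 = 93
Profit = (P* - MC)*Q* - FC
= (93 - 30)*63/5 - 48
= 63*63/5 - 48
= 3969/5 - 48 = 3729/5

3729/5


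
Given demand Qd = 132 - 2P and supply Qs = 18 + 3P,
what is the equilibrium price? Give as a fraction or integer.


At equilibrium, Qd = Qs.
132 - 2P = 18 + 3P
132 - 18 = 2P + 3P
114 = 5P
P* = 114/5 = 114/5

114/5


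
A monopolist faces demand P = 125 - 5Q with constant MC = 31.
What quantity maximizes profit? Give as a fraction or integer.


TR = P*Q = (125 - 5Q)Q = 125Q - 5Q^2
MR = dTR/dQ = 125 - 10Q
Set MR = MC:
125 - 10Q = 31
94 = 10Q
Q* = 94/10 = 47/5

47/5


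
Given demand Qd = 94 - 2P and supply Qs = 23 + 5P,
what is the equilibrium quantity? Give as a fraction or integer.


First find equilibrium price:
94 - 2P = 23 + 5P
P* = 71/7 = 71/7
Then substitute into demand:
Q* = 94 - 2 * 71/7 = 516/7

516/7


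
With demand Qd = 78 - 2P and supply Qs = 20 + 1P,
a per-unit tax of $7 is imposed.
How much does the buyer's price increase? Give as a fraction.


With a per-unit tax, the buyer's price increase depends on relative slopes.
Supply slope: d = 1, Demand slope: b = 2
Buyer's price increase = d * tax / (b + d)
= 1 * 7 / (2 + 1)
= 7 / 3 = 7/3

7/3


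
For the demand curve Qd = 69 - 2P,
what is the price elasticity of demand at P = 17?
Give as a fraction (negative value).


dQ/dP = -2
At P = 17: Q = 69 - 2*17 = 35
E = (dQ/dP)(P/Q) = (-2)(17/35) = -34/35

-34/35


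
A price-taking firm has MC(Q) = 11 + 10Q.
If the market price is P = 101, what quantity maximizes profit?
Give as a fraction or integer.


In perfect competition, profit is maximized where P = MC.
101 = 11 + 10Q
90 = 10Q
Q* = 90/10 = 9

9


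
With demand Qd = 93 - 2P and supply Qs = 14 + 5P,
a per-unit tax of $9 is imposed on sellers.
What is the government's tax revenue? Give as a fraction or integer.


With tax on sellers, new supply: Qs' = 14 + 5(P - 9)
= 5P - 31
New equilibrium quantity:
Q_new = 403/7
Tax revenue = tax * Q_new = 9 * 403/7 = 3627/7

3627/7


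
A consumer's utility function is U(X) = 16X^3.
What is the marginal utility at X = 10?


MU = dU/dX = 16*3*X^(3-1)
MU = 48*X^2
At X = 10:
MU = 48 * 10^2
MU = 48 * 100 = 4800

4800


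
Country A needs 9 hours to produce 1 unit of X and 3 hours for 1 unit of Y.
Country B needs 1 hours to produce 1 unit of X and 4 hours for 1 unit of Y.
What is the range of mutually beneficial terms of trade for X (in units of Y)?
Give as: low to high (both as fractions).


Opportunity cost of X for Country A = hours_X / hours_Y = 9/3 = 3 units of Y
Opportunity cost of X for Country B = hours_X / hours_Y = 1/4 = 1/4 units of Y
Terms of trade must be between the two opportunity costs.
Range: 1/4 to 3

1/4 to 3


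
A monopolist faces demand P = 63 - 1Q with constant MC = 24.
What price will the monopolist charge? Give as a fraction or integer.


MR = 63 - 2Q
Set MR = MC: 63 - 2Q = 24
Q* = 39/2
Substitute into demand:
P* = 63 - 1*39/2 = 87/2

87/2


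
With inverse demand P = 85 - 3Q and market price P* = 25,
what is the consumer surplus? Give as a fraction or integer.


Maximum willingness to pay (at Q=0): P_max = 85
Quantity demanded at P* = 25:
Q* = (85 - 25)/3 = 20
CS = (1/2) * Q* * (P_max - P*)
CS = (1/2) * 20 * (85 - 25)
CS = (1/2) * 20 * 60 = 600

600


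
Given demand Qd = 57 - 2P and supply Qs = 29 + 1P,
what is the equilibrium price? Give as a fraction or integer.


At equilibrium, Qd = Qs.
57 - 2P = 29 + 1P
57 - 29 = 2P + 1P
28 = 3P
P* = 28/3 = 28/3

28/3


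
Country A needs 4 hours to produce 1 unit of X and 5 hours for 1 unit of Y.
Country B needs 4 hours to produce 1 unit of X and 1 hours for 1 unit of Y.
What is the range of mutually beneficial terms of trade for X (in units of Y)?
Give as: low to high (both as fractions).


Opportunity cost of X for Country A = hours_X / hours_Y = 4/5 = 4/5 units of Y
Opportunity cost of X for Country B = hours_X / hours_Y = 4/1 = 4 units of Y
Terms of trade must be between the two opportunity costs.
Range: 4/5 to 4

4/5 to 4


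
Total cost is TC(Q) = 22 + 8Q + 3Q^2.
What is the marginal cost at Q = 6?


MC = dTC/dQ = 8 + 2*3*Q
At Q = 6:
MC = 8 + 6*6
MC = 8 + 36 = 44

44


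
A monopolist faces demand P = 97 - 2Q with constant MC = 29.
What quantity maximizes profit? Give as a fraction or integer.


TR = P*Q = (97 - 2Q)Q = 97Q - 2Q^2
MR = dTR/dQ = 97 - 4Q
Set MR = MC:
97 - 4Q = 29
68 = 4Q
Q* = 68/4 = 17

17


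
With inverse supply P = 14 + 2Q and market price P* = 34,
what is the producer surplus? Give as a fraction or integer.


Minimum supply price (at Q=0): P_min = 14
Quantity supplied at P* = 34:
Q* = (34 - 14)/2 = 10
PS = (1/2) * Q* * (P* - P_min)
PS = (1/2) * 10 * (34 - 14)
PS = (1/2) * 10 * 20 = 100

100


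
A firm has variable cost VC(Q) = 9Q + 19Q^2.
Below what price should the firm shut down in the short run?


AVC(Q) = VC(Q)/Q = 9 + 19Q
AVC is increasing in Q, so minimum AVC is at Q -> 0+.
Min AVC = 9
The firm should shut down if P < 9.

9


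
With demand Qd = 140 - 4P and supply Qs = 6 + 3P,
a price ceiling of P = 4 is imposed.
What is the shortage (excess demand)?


At P = 4:
Qd = 140 - 4*4 = 124
Qs = 6 + 3*4 = 18
Shortage = Qd - Qs = 124 - 18 = 106

106


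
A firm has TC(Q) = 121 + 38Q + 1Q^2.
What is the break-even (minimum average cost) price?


AC(Q) = 121/Q + 38 + 1Q
To minimize: dAC/dQ = -121/Q^2 + 1 = 0
Q^2 = 121/1 = 121
Q* = 11
Min AC = 121/11 + 38 + 1*11
Min AC = 11 + 38 + 11 = 60

60


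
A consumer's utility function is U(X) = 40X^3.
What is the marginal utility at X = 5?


MU = dU/dX = 40*3*X^(3-1)
MU = 120*X^2
At X = 5:
MU = 120 * 5^2
MU = 120 * 25 = 3000

3000


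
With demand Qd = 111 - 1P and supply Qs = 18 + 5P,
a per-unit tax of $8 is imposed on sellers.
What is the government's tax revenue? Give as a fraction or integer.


With tax on sellers, new supply: Qs' = 18 + 5(P - 8)
= 5P - 22
New equilibrium quantity:
Q_new = 533/6
Tax revenue = tax * Q_new = 8 * 533/6 = 2132/3

2132/3


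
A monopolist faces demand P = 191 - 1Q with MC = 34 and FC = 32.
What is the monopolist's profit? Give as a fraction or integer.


MR = MC: 191 - 2Q = 34
Q* = 157/2
P* = 191 - 1*157/2 = 225/2
Profit = (P* - MC)*Q* - FC
= (225/2 - 34)*157/2 - 32
= 157/2*157/2 - 32
= 24649/4 - 32 = 24521/4

24521/4


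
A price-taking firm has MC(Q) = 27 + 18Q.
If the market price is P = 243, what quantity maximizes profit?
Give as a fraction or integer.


In perfect competition, profit is maximized where P = MC.
243 = 27 + 18Q
216 = 18Q
Q* = 216/18 = 12

12


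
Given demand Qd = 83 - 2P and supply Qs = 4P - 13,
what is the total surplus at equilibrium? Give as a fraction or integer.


Find equilibrium: 83 - 2P = 4P - 13
83 + 13 = 6P
P* = 96/6 = 16
Q* = 4*16 - 13 = 51
Inverse demand: P = 83/2 - Q/2, so P_max = 83/2
Inverse supply: P = 13/4 + Q/4, so P_min = 13/4
CS = (1/2) * 51 * (83/2 - 16) = 2601/4
PS = (1/2) * 51 * (16 - 13/4) = 2601/8
TS = CS + PS = 2601/4 + 2601/8 = 7803/8

7803/8


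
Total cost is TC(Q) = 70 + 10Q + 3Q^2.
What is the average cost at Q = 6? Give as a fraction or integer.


TC(6) = 70 + 10*6 + 3*6^2
TC(6) = 70 + 60 + 108 = 238
AC = TC/Q = 238/6 = 119/3

119/3


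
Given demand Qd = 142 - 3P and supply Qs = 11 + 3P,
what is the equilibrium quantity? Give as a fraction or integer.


First find equilibrium price:
142 - 3P = 11 + 3P
P* = 131/6 = 131/6
Then substitute into demand:
Q* = 142 - 3 * 131/6 = 153/2

153/2


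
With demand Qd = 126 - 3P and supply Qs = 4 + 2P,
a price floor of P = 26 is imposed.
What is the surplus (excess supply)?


At P = 26:
Qd = 126 - 3*26 = 48
Qs = 4 + 2*26 = 56
Surplus = Qs - Qd = 56 - 48 = 8

8


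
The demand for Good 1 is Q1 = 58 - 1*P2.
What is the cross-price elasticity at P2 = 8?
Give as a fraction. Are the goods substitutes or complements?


dQ1/dP2 = -1
At P2 = 8: Q1 = 58 - 1*8 = 50
Exy = (dQ1/dP2)(P2/Q1) = -1 * 8 / 50 = -4/25
Since Exy < 0, the goods are complements.

-4/25 (complements)


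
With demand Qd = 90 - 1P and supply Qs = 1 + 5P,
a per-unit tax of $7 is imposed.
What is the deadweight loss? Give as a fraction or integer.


Pre-tax equilibrium quantity: Q* = 451/6
Post-tax equilibrium quantity: Q_tax = 208/3
Reduction in quantity: Q* - Q_tax = 35/6
DWL = (1/2) * tax * (Q* - Q_tax)
DWL = (1/2) * 7 * 35/6 = 245/12

245/12


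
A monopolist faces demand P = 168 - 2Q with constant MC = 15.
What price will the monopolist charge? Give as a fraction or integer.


MR = 168 - 4Q
Set MR = MC: 168 - 4Q = 15
Q* = 153/4
Substitute into demand:
P* = 168 - 2*153/4 = 183/2

183/2


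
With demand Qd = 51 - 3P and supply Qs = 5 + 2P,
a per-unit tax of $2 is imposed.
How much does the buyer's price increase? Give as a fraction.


With a per-unit tax, the buyer's price increase depends on relative slopes.
Supply slope: d = 2, Demand slope: b = 3
Buyer's price increase = d * tax / (b + d)
= 2 * 2 / (3 + 2)
= 4 / 5 = 4/5

4/5


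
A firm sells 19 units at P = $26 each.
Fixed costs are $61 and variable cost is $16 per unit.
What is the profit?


Total Revenue = P * Q = 26 * 19 = $494
Total Cost = FC + VC*Q = 61 + 16*19 = $365
Profit = TR - TC = 494 - 365 = $129

$129


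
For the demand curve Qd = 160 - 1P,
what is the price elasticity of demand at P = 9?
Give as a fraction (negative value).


dQ/dP = -1
At P = 9: Q = 160 - 1*9 = 151
E = (dQ/dP)(P/Q) = (-1)(9/151) = -9/151

-9/151


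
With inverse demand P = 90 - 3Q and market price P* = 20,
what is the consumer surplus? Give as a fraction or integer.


Maximum willingness to pay (at Q=0): P_max = 90
Quantity demanded at P* = 20:
Q* = (90 - 20)/3 = 70/3
CS = (1/2) * Q* * (P_max - P*)
CS = (1/2) * 70/3 * (90 - 20)
CS = (1/2) * 70/3 * 70 = 2450/3

2450/3


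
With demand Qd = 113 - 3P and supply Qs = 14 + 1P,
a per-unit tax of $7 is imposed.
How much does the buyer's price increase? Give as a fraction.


With a per-unit tax, the buyer's price increase depends on relative slopes.
Supply slope: d = 1, Demand slope: b = 3
Buyer's price increase = d * tax / (b + d)
= 1 * 7 / (3 + 1)
= 7 / 4 = 7/4

7/4


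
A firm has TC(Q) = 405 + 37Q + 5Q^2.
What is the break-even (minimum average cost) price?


AC(Q) = 405/Q + 37 + 5Q
To minimize: dAC/dQ = -405/Q^2 + 5 = 0
Q^2 = 405/5 = 81
Q* = 9
Min AC = 405/9 + 37 + 5*9
Min AC = 45 + 37 + 45 = 127

127


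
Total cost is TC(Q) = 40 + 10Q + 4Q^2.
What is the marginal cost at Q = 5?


MC = dTC/dQ = 10 + 2*4*Q
At Q = 5:
MC = 10 + 8*5
MC = 10 + 40 = 50

50


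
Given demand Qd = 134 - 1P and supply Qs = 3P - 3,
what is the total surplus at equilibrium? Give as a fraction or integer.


Find equilibrium: 134 - 1P = 3P - 3
134 + 3 = 4P
P* = 137/4 = 137/4
Q* = 3*137/4 - 3 = 399/4
Inverse demand: P = 134 - Q/1, so P_max = 134
Inverse supply: P = 1 + Q/3, so P_min = 1
CS = (1/2) * 399/4 * (134 - 137/4) = 159201/32
PS = (1/2) * 399/4 * (137/4 - 1) = 53067/32
TS = CS + PS = 159201/32 + 53067/32 = 53067/8

53067/8


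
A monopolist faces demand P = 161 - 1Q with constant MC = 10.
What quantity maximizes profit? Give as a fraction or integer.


TR = P*Q = (161 - 1Q)Q = 161Q - 1Q^2
MR = dTR/dQ = 161 - 2Q
Set MR = MC:
161 - 2Q = 10
151 = 2Q
Q* = 151/2 = 151/2

151/2


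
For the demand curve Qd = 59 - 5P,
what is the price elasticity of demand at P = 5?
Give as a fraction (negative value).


dQ/dP = -5
At P = 5: Q = 59 - 5*5 = 34
E = (dQ/dP)(P/Q) = (-5)(5/34) = -25/34

-25/34


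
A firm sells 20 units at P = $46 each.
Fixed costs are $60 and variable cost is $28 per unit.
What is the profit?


Total Revenue = P * Q = 46 * 20 = $920
Total Cost = FC + VC*Q = 60 + 28*20 = $620
Profit = TR - TC = 920 - 620 = $300

$300


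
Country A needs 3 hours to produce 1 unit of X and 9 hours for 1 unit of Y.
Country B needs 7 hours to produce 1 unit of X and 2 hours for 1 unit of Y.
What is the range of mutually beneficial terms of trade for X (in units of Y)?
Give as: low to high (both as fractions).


Opportunity cost of X for Country A = hours_X / hours_Y = 3/9 = 1/3 units of Y
Opportunity cost of X for Country B = hours_X / hours_Y = 7/2 = 7/2 units of Y
Terms of trade must be between the two opportunity costs.
Range: 1/3 to 7/2

1/3 to 7/2
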